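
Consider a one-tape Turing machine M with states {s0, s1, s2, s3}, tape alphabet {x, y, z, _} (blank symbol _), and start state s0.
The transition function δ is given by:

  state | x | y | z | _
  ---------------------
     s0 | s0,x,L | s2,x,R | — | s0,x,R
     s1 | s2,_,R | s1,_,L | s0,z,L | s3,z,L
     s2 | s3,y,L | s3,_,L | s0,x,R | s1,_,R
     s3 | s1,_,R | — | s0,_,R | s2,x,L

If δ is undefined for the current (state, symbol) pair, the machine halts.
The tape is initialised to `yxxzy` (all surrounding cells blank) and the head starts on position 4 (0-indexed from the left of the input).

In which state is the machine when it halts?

state=s0 head=4 tape=yxxz[y]__   (s0,y)→(s2,x,R)
state=s2 head=5 tape=yxxzx[_]_   (s2,_)→(s1,_,R)
state=s1 head=6 tape=yxxzx_[_]   (s1,_)→(s3,z,L)
state=s3 head=5 tape=yxxzx[_]z   (s3,_)→(s2,x,L)
state=s2 head=4 tape=yxxz[x]xz   (s2,x)→(s3,y,L)
state=s3 head=3 tape=yxx[z]yxz   (s3,z)→(s0,_,R)
state=s0 head=4 tape=yxx_[y]xz   (s0,y)→(s2,x,R)
state=s2 head=5 tape=yxx_x[x]z   (s2,x)→(s3,y,L)
state=s3 head=4 tape=yxx_[x]yz   (s3,x)→(s1,_,R)
state=s1 head=5 tape=yxx__[y]z   (s1,y)→(s1,_,L)
state=s1 head=4 tape=yxx_[_]_z   (s1,_)→(s3,z,L)
state=s3 head=3 tape=yxx[_]z_z   (s3,_)→(s2,x,L)
state=s2 head=2 tape=yx[x]xz_z   (s2,x)→(s3,y,L)
state=s3 head=1 tape=y[x]yxz_z   (s3,x)→(s1,_,R)
state=s1 head=2 tape=y_[y]xz_z   (s1,y)→(s1,_,L)
state=s1 head=1 tape=y[_]_xz_z   (s1,_)→(s3,z,L)
state=s3 head=0 tape=[y]z_xz_z
No transition is defined for (s3, y); M halts in state s3.

s3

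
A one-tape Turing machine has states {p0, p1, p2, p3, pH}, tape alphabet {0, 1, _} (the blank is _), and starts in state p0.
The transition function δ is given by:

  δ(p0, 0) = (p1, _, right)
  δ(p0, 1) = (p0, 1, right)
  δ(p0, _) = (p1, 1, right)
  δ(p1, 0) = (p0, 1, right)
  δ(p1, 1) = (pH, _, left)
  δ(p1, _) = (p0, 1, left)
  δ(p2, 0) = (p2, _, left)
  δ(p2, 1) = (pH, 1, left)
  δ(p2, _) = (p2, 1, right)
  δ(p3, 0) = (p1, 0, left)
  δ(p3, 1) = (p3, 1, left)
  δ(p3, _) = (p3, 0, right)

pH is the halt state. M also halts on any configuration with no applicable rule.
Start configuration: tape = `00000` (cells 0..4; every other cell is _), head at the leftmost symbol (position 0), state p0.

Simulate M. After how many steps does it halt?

p0 | [0]0000_   read 0 → write _, move right, go to p1
p1 | _[0]000_   read 0 → write 1, move right, go to p0
p0 | _1[0]00_   read 0 → write _, move right, go to p1
p1 | _1_[0]0_   read 0 → write 1, move right, go to p0
p0 | _1_1[0]_   read 0 → write _, move right, go to p1
p1 | _1_1_[_]   read _ → write 1, move left, go to p0
p0 | _1_1[_]1   read _ → write 1, move right, go to p1
p1 | _1_11[1]   read 1 → write _, move left, go to pH
pH | _1_1[1]_
M halts after 8 transitions.

8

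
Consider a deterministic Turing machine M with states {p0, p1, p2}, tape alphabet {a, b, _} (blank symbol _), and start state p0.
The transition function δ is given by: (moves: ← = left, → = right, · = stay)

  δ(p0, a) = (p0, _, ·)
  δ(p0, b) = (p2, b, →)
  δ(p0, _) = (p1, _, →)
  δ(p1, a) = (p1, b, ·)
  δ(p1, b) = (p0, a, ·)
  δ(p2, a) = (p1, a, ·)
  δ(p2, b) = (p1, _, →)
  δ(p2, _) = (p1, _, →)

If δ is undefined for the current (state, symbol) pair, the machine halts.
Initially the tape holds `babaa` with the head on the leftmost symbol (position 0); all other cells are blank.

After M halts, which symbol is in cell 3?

_

state=p0 head=0 tape=[b]abaa_   (p0,b)→(p2,b,→)
state=p2 head=1 tape=b[a]baa_   (p2,a)→(p1,a,·)
state=p1 head=1 tape=b[a]baa_   (p1,a)→(p1,b,·)
state=p1 head=1 tape=b[b]baa_   (p1,b)→(p0,a,·)
state=p0 head=1 tape=b[a]baa_   (p0,a)→(p0,_,·)
state=p0 head=1 tape=b[_]baa_   (p0,_)→(p1,_,→)
state=p1 head=2 tape=b_[b]aa_   (p1,b)→(p0,a,·)
state=p0 head=2 tape=b_[a]aa_   (p0,a)→(p0,_,·)
state=p0 head=2 tape=b_[_]aa_   (p0,_)→(p1,_,→)
state=p1 head=3 tape=b__[a]a_   (p1,a)→(p1,b,·)
state=p1 head=3 tape=b__[b]a_   (p1,b)→(p0,a,·)
state=p0 head=3 tape=b__[a]a_   (p0,a)→(p0,_,·)
state=p0 head=3 tape=b__[_]a_   (p0,_)→(p1,_,→)
state=p1 head=4 tape=b___[a]_   (p1,a)→(p1,b,·)
state=p1 head=4 tape=b___[b]_   (p1,b)→(p0,a,·)
state=p0 head=4 tape=b___[a]_   (p0,a)→(p0,_,·)
state=p0 head=4 tape=b___[_]_   (p0,_)→(p1,_,→)
state=p1 head=5 tape=b____[_]
Cell 3 holds _ when M halts.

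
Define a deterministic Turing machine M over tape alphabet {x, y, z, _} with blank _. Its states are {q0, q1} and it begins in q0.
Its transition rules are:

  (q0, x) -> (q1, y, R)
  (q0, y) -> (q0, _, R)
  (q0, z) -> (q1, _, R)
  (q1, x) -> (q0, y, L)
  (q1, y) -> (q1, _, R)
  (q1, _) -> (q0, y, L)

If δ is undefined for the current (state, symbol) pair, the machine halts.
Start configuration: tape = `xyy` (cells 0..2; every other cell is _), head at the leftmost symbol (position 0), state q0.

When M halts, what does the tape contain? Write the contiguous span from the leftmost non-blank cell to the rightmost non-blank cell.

y__y

state=q0 head=0 tape=[x]yy_   (q0,x)→(q1,y,R)
state=q1 head=1 tape=y[y]y_   (q1,y)→(q1,_,R)
state=q1 head=2 tape=y_[y]_   (q1,y)→(q1,_,R)
state=q1 head=3 tape=y__[_]   (q1,_)→(q0,y,L)
state=q0 head=2 tape=y_[_]y
The non-blank tape span at halt is y__y.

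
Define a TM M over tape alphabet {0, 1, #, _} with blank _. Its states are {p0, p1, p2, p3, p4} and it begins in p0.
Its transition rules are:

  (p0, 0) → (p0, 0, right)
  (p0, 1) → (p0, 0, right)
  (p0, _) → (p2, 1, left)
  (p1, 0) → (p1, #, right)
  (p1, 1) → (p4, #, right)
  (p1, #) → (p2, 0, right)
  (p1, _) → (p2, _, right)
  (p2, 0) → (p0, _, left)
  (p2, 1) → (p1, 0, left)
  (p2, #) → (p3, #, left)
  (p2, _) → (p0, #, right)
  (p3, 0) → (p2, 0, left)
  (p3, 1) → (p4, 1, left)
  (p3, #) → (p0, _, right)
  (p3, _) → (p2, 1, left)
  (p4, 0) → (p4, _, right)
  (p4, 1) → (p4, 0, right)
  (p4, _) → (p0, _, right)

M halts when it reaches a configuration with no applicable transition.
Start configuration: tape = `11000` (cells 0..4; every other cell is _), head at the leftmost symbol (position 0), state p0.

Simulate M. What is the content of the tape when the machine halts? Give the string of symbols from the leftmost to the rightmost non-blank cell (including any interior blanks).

#_111111

state=p0 head=0 tape=__[1]1000_   (p0,1)→(p0,0,right)
state=p0 head=1 tape=__0[1]000_   (p0,1)→(p0,0,right)
state=p0 head=2 tape=__00[0]00_   (p0,0)→(p0,0,right)
state=p0 head=3 tape=__000[0]0_   (p0,0)→(p0,0,right)
state=p0 head=4 tape=__0000[0]_   (p0,0)→(p0,0,right)
state=p0 head=5 tape=__00000[_]   (p0,_)→(p2,1,left)
state=p2 head=4 tape=__0000[0]1   (p2,0)→(p0,_,left)
state=p0 head=3 tape=__000[0]_1   (p0,0)→(p0,0,right)
state=p0 head=4 tape=__0000[_]1   (p0,_)→(p2,1,left)
state=p2 head=3 tape=__000[0]11   (p2,0)→(p0,_,left)
state=p0 head=2 tape=__00[0]_11   (p0,0)→(p0,0,right)
state=p0 head=3 tape=__000[_]11   (p0,_)→(p2,1,left)
state=p2 head=2 tape=__00[0]111   (p2,0)→(p0,_,left)
state=p0 head=1 tape=__0[0]_111   (p0,0)→(p0,0,right)
state=p0 head=2 tape=__00[_]111   (p0,_)→(p2,1,left)
state=p2 head=1 tape=__0[0]1111   (p2,0)→(p0,_,left)
state=p0 head=0 tape=__[0]_1111   (p0,0)→(p0,0,right)
state=p0 head=1 tape=__0[_]1111   (p0,_)→(p2,1,left)
state=p2 head=0 tape=__[0]11111   (p2,0)→(p0,_,left)
state=p0 head=-1 tape=_[_]_11111   (p0,_)→(p2,1,left)
state=p2 head=-2 tape=[_]1_11111   (p2,_)→(p0,#,right)
state=p0 head=-1 tape=#[1]_11111   (p0,1)→(p0,0,right)
state=p0 head=0 tape=#0[_]11111   (p0,_)→(p2,1,left)
state=p2 head=-1 tape=#[0]111111   (p2,0)→(p0,_,left)
state=p0 head=-2 tape=[#]_111111
The non-blank tape span at halt is #_111111.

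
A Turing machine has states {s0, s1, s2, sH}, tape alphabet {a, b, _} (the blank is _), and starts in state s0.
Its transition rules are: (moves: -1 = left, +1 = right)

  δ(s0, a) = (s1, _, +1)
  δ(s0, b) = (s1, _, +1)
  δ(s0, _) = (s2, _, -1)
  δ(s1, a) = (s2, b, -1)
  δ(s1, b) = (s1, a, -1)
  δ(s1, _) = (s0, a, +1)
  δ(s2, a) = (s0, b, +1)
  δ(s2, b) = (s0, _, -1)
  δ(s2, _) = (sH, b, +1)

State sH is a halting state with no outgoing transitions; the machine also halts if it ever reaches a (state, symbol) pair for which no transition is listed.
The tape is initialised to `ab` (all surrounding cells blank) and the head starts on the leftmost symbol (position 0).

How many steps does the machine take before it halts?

state=s0 head=0 tape=__[a]b__   (s0,a)→(s1,_,+1)
state=s1 head=1 tape=___[b]__   (s1,b)→(s1,a,-1)
state=s1 head=0 tape=__[_]a__   (s1,_)→(s0,a,+1)
state=s0 head=1 tape=__a[a]__   (s0,a)→(s1,_,+1)
state=s1 head=2 tape=__a_[_]_   (s1,_)→(s0,a,+1)
state=s0 head=3 tape=__a_a[_]   (s0,_)→(s2,_,-1)
state=s2 head=2 tape=__a_[a]_   (s2,a)→(s0,b,+1)
state=s0 head=3 tape=__a_b[_]   (s0,_)→(s2,_,-1)
state=s2 head=2 tape=__a_[b]_   (s2,b)→(s0,_,-1)
state=s0 head=1 tape=__a[_]__   (s0,_)→(s2,_,-1)
state=s2 head=0 tape=__[a]___   (s2,a)→(s0,b,+1)
state=s0 head=1 tape=__b[_]__   (s0,_)→(s2,_,-1)
state=s2 head=0 tape=__[b]___   (s2,b)→(s0,_,-1)
state=s0 head=-1 tape=_[_]____   (s0,_)→(s2,_,-1)
state=s2 head=-2 tape=[_]_____   (s2,_)→(sH,b,+1)
state=sH head=-1 tape=b[_]____
M halts after 15 transitions.

15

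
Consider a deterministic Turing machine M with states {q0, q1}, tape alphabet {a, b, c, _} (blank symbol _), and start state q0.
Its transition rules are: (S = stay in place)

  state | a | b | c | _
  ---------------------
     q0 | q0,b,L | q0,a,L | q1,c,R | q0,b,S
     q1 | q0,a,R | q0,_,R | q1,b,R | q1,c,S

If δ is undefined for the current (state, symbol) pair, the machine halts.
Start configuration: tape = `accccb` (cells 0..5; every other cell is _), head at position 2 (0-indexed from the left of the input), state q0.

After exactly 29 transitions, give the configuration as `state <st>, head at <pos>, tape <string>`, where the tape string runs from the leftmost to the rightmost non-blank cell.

q0 | ac[c]ccb_   read c → write c, move R, go to q1
q1 | acc[c]cb_   read c → write b, move R, go to q1
q1 | accb[c]b_   read c → write b, move R, go to q1
q1 | accbb[b]_   read b → write _, move R, go to q0
q0 | accbb_[_]   read _ → write b, move S, go to q0
q0 | accbb_[b]   read b → write a, move L, go to q0
q0 | accbb[_]a   read _ → write b, move S, go to q0
q0 | accbb[b]a   read b → write a, move L, go to q0
q0 | accb[b]aa   read b → write a, move L, go to q0
q0 | acc[b]aaa   read b → write a, move L, go to q0
q0 | ac[c]aaaa   read c → write c, move R, go to q1
q1 | acc[a]aaa   read a → write a, move R, go to q0
q0 | acca[a]aa   read a → write b, move L, go to q0
q0 | acc[a]baa   read a → write b, move L, go to q0
q0 | ac[c]bbaa   read c → write c, move R, go to q1
q1 | acc[b]baa   read b → write _, move R, go to q0
q0 | acc_[b]aa   read b → write a, move L, go to q0
q0 | acc[_]aaa   read _ → write b, move S, go to q0
q0 | acc[b]aaa   read b → write a, move L, go to q0
q0 | ac[c]aaaa   read c → write c, move R, go to q1
q1 | acc[a]aaa   read a → write a, move R, go to q0
q0 | acca[a]aa   read a → write b, move L, go to q0
q0 | acc[a]baa   read a → write b, move L, go to q0
q0 | ac[c]bbaa   read c → write c, move R, go to q1
q1 | acc[b]baa   read b → write _, move R, go to q0
q0 | acc_[b]aa   read b → write a, move L, go to q0
q0 | acc[_]aaa   read _ → write b, move S, go to q0
q0 | acc[b]aaa   read b → write a, move L, go to q0
q0 | ac[c]aaaa   read c → write c, move R, go to q1
q1 | acc[a]aaa
After 29 steps: state q1, head at 3, tape accaaaa.

state q1, head at 3, tape accaaaa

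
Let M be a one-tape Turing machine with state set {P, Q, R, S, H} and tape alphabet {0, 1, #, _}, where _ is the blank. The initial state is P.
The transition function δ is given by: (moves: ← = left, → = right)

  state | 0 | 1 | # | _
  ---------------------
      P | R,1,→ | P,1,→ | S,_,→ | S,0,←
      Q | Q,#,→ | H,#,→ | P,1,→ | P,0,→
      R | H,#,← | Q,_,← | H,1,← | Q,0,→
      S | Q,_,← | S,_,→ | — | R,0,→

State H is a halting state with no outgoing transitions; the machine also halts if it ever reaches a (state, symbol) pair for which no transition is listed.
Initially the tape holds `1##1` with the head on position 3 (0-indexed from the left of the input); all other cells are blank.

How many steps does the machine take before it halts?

P | 1##[1]_   read 1 → write 1, move →, go to P
P | 1##1[_]   read _ → write 0, move ←, go to S
S | 1##[1]0   read 1 → write _, move →, go to S
S | 1##_[0]   read 0 → write _, move ←, go to Q
Q | 1##[_]_   read _ → write 0, move →, go to P
P | 1##0[_]   read _ → write 0, move ←, go to S
S | 1##[0]0   read 0 → write _, move ←, go to Q
Q | 1#[#]_0   read # → write 1, move →, go to P
P | 1#1[_]0   read _ → write 0, move ←, go to S
S | 1#[1]00   read 1 → write _, move →, go to S
S | 1#_[0]0   read 0 → write _, move ←, go to Q
Q | 1#[_]_0   read _ → write 0, move →, go to P
P | 1#0[_]0   read _ → write 0, move ←, go to S
S | 1#[0]00   read 0 → write _, move ←, go to Q
Q | 1[#]_00   read # → write 1, move →, go to P
P | 11[_]00   read _ → write 0, move ←, go to S
S | 1[1]000   read 1 → write _, move →, go to S
S | 1_[0]00   read 0 → write _, move ←, go to Q
Q | 1[_]_00   read _ → write 0, move →, go to P
P | 10[_]00   read _ → write 0, move ←, go to S
S | 1[0]000   read 0 → write _, move ←, go to Q
Q | [1]_000   read 1 → write #, move →, go to H
H | #[_]000
M halts after 22 transitions.

22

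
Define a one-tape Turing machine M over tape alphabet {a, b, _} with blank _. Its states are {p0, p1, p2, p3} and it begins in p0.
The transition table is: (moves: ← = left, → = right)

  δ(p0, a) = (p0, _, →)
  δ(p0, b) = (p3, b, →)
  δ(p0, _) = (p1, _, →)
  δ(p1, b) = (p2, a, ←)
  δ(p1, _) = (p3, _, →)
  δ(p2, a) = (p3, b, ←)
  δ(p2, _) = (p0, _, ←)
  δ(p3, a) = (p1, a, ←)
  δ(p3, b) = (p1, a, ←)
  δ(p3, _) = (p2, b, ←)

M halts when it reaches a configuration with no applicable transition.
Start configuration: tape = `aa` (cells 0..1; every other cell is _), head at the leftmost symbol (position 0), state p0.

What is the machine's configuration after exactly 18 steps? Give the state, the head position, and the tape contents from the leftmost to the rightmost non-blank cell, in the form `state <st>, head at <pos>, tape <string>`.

state=p0 head=0 tape=[a]a___   (p0,a)→(p0,_,→)
state=p0 head=1 tape=_[a]___   (p0,a)→(p0,_,→)
state=p0 head=2 tape=__[_]__   (p0,_)→(p1,_,→)
state=p1 head=3 tape=___[_]_   (p1,_)→(p3,_,→)
state=p3 head=4 tape=____[_]   (p3,_)→(p2,b,←)
state=p2 head=3 tape=___[_]b   (p2,_)→(p0,_,←)
state=p0 head=2 tape=__[_]_b   (p0,_)→(p1,_,→)
state=p1 head=3 tape=___[_]b   (p1,_)→(p3,_,→)
state=p3 head=4 tape=____[b]   (p3,b)→(p1,a,←)
state=p1 head=3 tape=___[_]a   (p1,_)→(p3,_,→)
state=p3 head=4 tape=____[a]   (p3,a)→(p1,a,←)
state=p1 head=3 tape=___[_]a   (p1,_)→(p3,_,→)
state=p3 head=4 tape=____[a]   (p3,a)→(p1,a,←)
state=p1 head=3 tape=___[_]a   (p1,_)→(p3,_,→)
state=p3 head=4 tape=____[a]   (p3,a)→(p1,a,←)
state=p1 head=3 tape=___[_]a   (p1,_)→(p3,_,→)
state=p3 head=4 tape=____[a]   (p3,a)→(p1,a,←)
state=p1 head=3 tape=___[_]a   (p1,_)→(p3,_,→)
state=p3 head=4 tape=____[a]
After 18 steps: state p3, head at 4, tape a.

state p3, head at 4, tape a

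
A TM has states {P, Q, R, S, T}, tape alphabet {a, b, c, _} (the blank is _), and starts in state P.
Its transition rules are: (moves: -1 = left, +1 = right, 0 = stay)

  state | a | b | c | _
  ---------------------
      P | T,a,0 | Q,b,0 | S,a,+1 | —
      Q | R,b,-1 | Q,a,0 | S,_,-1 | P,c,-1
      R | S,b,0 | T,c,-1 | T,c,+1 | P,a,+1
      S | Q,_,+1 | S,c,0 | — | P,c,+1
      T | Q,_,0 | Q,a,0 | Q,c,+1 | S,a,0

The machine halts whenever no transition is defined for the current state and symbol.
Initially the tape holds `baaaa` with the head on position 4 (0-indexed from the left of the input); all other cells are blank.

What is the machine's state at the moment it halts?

P | _baaa[a]   read a → write a, move 0, go to T
T | _baaa[a]   read a → write _, move 0, go to Q
Q | _baaa[_]   read _ → write c, move -1, go to P
P | _baa[a]c   read a → write a, move 0, go to T
T | _baa[a]c   read a → write _, move 0, go to Q
Q | _baa[_]c   read _ → write c, move -1, go to P
P | _ba[a]cc   read a → write a, move 0, go to T
T | _ba[a]cc   read a → write _, move 0, go to Q
Q | _ba[_]cc   read _ → write c, move -1, go to P
P | _b[a]ccc   read a → write a, move 0, go to T
T | _b[a]ccc   read a → write _, move 0, go to Q
Q | _b[_]ccc   read _ → write c, move -1, go to P
P | _[b]cccc   read b → write b, move 0, go to Q
Q | _[b]cccc   read b → write a, move 0, go to Q
Q | _[a]cccc   read a → write b, move -1, go to R
R | [_]bcccc   read _ → write a, move +1, go to P
P | a[b]cccc   read b → write b, move 0, go to Q
Q | a[b]cccc   read b → write a, move 0, go to Q
Q | a[a]cccc   read a → write b, move -1, go to R
R | [a]bcccc   read a → write b, move 0, go to S
S | [b]bcccc   read b → write c, move 0, go to S
S | [c]bcccc
No transition is defined for (S, c); M halts in state S.

S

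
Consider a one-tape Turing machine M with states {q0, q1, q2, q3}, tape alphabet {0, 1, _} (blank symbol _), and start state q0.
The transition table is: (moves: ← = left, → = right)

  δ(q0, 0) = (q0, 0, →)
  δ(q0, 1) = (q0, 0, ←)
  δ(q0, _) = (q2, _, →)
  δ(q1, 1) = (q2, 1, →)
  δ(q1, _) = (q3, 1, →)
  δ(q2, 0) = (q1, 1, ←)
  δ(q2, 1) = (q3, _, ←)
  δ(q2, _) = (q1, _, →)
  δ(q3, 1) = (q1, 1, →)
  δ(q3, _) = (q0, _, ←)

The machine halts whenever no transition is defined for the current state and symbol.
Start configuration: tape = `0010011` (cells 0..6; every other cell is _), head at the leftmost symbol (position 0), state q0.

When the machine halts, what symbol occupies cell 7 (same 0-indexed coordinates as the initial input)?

1

state=q0 head=0 tape=[0]010011_____   (q0,0)→(q0,0,→)
state=q0 head=1 tape=0[0]10011_____   (q0,0)→(q0,0,→)
state=q0 head=2 tape=00[1]0011_____   (q0,1)→(q0,0,←)
state=q0 head=1 tape=0[0]00011_____   (q0,0)→(q0,0,→)
state=q0 head=2 tape=00[0]0011_____   (q0,0)→(q0,0,→)
state=q0 head=3 tape=000[0]011_____   (q0,0)→(q0,0,→)
state=q0 head=4 tape=0000[0]11_____   (q0,0)→(q0,0,→)
state=q0 head=5 tape=00000[1]1_____   (q0,1)→(q0,0,←)
state=q0 head=4 tape=0000[0]01_____   (q0,0)→(q0,0,→)
state=q0 head=5 tape=00000[0]1_____   (q0,0)→(q0,0,→)
state=q0 head=6 tape=000000[1]_____   (q0,1)→(q0,0,←)
state=q0 head=5 tape=00000[0]0_____   (q0,0)→(q0,0,→)
state=q0 head=6 tape=000000[0]_____   (q0,0)→(q0,0,→)
state=q0 head=7 tape=0000000[_]____   (q0,_)→(q2,_,→)
state=q2 head=8 tape=0000000_[_]___   (q2,_)→(q1,_,→)
state=q1 head=9 tape=0000000__[_]__   (q1,_)→(q3,1,→)
state=q3 head=10 tape=0000000__1[_]_   (q3,_)→(q0,_,←)
state=q0 head=9 tape=0000000__[1]__   (q0,1)→(q0,0,←)
state=q0 head=8 tape=0000000_[_]0__   (q0,_)→(q2,_,→)
state=q2 head=9 tape=0000000__[0]__   (q2,0)→(q1,1,←)
state=q1 head=8 tape=0000000_[_]1__   (q1,_)→(q3,1,→)
state=q3 head=9 tape=0000000_1[1]__   (q3,1)→(q1,1,→)
state=q1 head=10 tape=0000000_11[_]_   (q1,_)→(q3,1,→)
state=q3 head=11 tape=0000000_111[_]   (q3,_)→(q0,_,←)
state=q0 head=10 tape=0000000_11[1]_   (q0,1)→(q0,0,←)
state=q0 head=9 tape=0000000_1[1]0_   (q0,1)→(q0,0,←)
state=q0 head=8 tape=0000000_[1]00_   (q0,1)→(q0,0,←)
state=q0 head=7 tape=0000000[_]000_   (q0,_)→(q2,_,→)
state=q2 head=8 tape=0000000_[0]00_   (q2,0)→(q1,1,←)
state=q1 head=7 tape=0000000[_]100_   (q1,_)→(q3,1,→)
state=q3 head=8 tape=00000001[1]00_   (q3,1)→(q1,1,→)
state=q1 head=9 tape=000000011[0]0_
Cell 7 holds 1 when M halts.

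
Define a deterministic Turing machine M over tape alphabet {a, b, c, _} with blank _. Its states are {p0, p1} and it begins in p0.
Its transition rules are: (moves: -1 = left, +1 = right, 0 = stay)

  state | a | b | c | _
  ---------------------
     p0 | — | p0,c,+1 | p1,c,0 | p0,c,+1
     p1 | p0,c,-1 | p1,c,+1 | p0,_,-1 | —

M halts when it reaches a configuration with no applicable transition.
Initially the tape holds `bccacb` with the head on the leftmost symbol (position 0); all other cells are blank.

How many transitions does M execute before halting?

21

p0 | __[b]ccacb   read b → write c, move +1, go to p0
p0 | __c[c]cacb   read c → write c, move 0, go to p1
p1 | __c[c]cacb   read c → write _, move -1, go to p0
p0 | __[c]_cacb   read c → write c, move 0, go to p1
p1 | __[c]_cacb   read c → write _, move -1, go to p0
p0 | _[_]__cacb   read _ → write c, move +1, go to p0
p0 | _c[_]_cacb   read _ → write c, move +1, go to p0
p0 | _cc[_]cacb   read _ → write c, move +1, go to p0
p0 | _ccc[c]acb   read c → write c, move 0, go to p1
p1 | _ccc[c]acb   read c → write _, move -1, go to p0
p0 | _cc[c]_acb   read c → write c, move 0, go to p1
p1 | _cc[c]_acb   read c → write _, move -1, go to p0
p0 | _c[c]__acb   read c → write c, move 0, go to p1
p1 | _c[c]__acb   read c → write _, move -1, go to p0
p0 | _[c]___acb   read c → write c, move 0, go to p1
p1 | _[c]___acb   read c → write _, move -1, go to p0
p0 | [_]____acb   read _ → write c, move +1, go to p0
p0 | c[_]___acb   read _ → write c, move +1, go to p0
p0 | cc[_]__acb   read _ → write c, move +1, go to p0
p0 | ccc[_]_acb   read _ → write c, move +1, go to p0
p0 | cccc[_]acb   read _ → write c, move +1, go to p0
p0 | ccccc[a]cb
M halts after 21 transitions.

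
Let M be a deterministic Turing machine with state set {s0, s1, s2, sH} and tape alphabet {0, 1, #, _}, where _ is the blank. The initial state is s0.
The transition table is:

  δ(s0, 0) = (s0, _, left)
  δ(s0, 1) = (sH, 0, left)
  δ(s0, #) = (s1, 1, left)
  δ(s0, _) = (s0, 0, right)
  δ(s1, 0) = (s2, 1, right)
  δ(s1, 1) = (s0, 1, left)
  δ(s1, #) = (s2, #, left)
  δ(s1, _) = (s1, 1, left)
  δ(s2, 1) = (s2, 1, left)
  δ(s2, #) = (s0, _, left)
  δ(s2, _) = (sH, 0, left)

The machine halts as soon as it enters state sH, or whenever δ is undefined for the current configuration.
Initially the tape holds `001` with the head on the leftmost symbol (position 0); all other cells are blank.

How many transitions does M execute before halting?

11

s0 | __[0]01   read 0 → write _, move left, go to s0
s0 | _[_]_01   read _ → write 0, move right, go to s0
s0 | _0[_]01   read _ → write 0, move right, go to s0
s0 | _00[0]1   read 0 → write _, move left, go to s0
s0 | _0[0]_1   read 0 → write _, move left, go to s0
s0 | _[0]__1   read 0 → write _, move left, go to s0
s0 | [_]___1   read _ → write 0, move right, go to s0
s0 | 0[_]__1   read _ → write 0, move right, go to s0
s0 | 00[_]_1   read _ → write 0, move right, go to s0
s0 | 000[_]1   read _ → write 0, move right, go to s0
s0 | 0000[1]   read 1 → write 0, move left, go to sH
sH | 000[0]0
M halts after 11 transitions.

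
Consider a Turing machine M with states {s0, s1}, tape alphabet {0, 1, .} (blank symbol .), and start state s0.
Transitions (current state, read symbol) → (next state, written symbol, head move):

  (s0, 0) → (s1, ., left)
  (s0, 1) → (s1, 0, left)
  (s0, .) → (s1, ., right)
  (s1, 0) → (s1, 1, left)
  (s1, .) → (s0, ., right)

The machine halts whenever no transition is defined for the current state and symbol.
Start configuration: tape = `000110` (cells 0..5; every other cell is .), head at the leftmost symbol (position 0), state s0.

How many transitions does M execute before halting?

s0 | .[0]00110   read 0 → write ., move left, go to s1
s1 | [.].00110   read . → write ., move right, go to s0
s0 | .[.]00110   read . → write ., move right, go to s1
s1 | ..[0]0110   read 0 → write 1, move left, go to s1
s1 | .[.]10110   read . → write ., move right, go to s0
s0 | ..[1]0110   read 1 → write 0, move left, go to s1
s1 | .[.]00110   read . → write ., move right, go to s0
s0 | ..[0]0110   read 0 → write ., move left, go to s1
s1 | .[.].0110   read . → write ., move right, go to s0
s0 | ..[.]0110   read . → write ., move right, go to s1
s1 | ...[0]110   read 0 → write 1, move left, go to s1
s1 | ..[.]1110   read . → write ., move right, go to s0
s0 | ...[1]110   read 1 → write 0, move left, go to s1
s1 | ..[.]0110   read . → write ., move right, go to s0
s0 | ...[0]110   read 0 → write ., move left, go to s1
s1 | ..[.].110   read . → write ., move right, go to s0
s0 | ...[.]110   read . → write ., move right, go to s1
s1 | ....[1]10
M halts after 17 transitions.

17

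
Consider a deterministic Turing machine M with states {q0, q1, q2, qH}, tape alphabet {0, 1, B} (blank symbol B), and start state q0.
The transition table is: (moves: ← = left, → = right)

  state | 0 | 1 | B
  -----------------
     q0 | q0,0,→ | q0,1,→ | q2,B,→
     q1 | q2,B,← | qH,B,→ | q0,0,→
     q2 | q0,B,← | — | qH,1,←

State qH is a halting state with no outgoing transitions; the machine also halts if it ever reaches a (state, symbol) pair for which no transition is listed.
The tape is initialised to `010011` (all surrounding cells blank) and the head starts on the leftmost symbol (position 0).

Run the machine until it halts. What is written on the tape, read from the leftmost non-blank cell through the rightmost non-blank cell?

q0 | [0]10011BB   read 0 → write 0, move →, go to q0
q0 | 0[1]0011BB   read 1 → write 1, move →, go to q0
q0 | 01[0]011BB   read 0 → write 0, move →, go to q0
q0 | 010[0]11BB   read 0 → write 0, move →, go to q0
q0 | 0100[1]1BB   read 1 → write 1, move →, go to q0
q0 | 01001[1]BB   read 1 → write 1, move →, go to q0
q0 | 010011[B]B   read B → write B, move →, go to q2
q2 | 010011B[B]   read B → write 1, move ←, go to qH
qH | 010011[B]1
The non-blank tape span at halt is 010011B1.

010011B1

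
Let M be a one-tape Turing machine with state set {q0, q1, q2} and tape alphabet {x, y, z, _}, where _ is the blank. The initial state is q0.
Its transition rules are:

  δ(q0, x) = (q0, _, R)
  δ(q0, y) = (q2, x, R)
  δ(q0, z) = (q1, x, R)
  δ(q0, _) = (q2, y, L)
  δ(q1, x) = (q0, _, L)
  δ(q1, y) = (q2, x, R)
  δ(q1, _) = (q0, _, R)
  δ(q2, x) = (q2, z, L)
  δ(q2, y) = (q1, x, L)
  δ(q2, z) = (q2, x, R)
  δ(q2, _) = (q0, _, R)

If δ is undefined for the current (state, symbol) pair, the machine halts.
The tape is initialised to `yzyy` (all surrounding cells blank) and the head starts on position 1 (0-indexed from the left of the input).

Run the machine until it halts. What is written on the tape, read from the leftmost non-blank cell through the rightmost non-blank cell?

q0 | y[z]yy   read z → write x, move R, go to q1
q1 | yx[y]y   read y → write x, move R, go to q2
q2 | yxx[y]   read y → write x, move L, go to q1
q1 | yx[x]x   read x → write _, move L, go to q0
q0 | y[x]_x   read x → write _, move R, go to q0
q0 | y_[_]x   read _ → write y, move L, go to q2
q2 | y[_]yx   read _ → write _, move R, go to q0
q0 | y_[y]x   read y → write x, move R, go to q2
q2 | y_x[x]   read x → write z, move L, go to q2
q2 | y_[x]z   read x → write z, move L, go to q2
q2 | y[_]zz   read _ → write _, move R, go to q0
q0 | y_[z]z   read z → write x, move R, go to q1
q1 | y_x[z]
The non-blank tape span at halt is y_xz.

y_xz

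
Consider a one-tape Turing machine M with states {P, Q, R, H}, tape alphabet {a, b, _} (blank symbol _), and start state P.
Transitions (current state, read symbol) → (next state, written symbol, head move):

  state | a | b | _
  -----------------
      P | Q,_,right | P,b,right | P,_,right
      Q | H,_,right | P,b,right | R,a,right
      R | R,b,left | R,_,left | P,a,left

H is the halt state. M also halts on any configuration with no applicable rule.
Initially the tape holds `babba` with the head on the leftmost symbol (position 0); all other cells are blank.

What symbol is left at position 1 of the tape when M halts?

state=P head=0 tape=[b]abba___   (P,b)→(P,b,right)
state=P head=1 tape=b[a]bba___   (P,a)→(Q,_,right)
state=Q head=2 tape=b_[b]ba___   (Q,b)→(P,b,right)
state=P head=3 tape=b_b[b]a___   (P,b)→(P,b,right)
state=P head=4 tape=b_bb[a]___   (P,a)→(Q,_,right)
state=Q head=5 tape=b_bb_[_]__   (Q,_)→(R,a,right)
state=R head=6 tape=b_bb_a[_]_   (R,_)→(P,a,left)
state=P head=5 tape=b_bb_[a]a_   (P,a)→(Q,_,right)
state=Q head=6 tape=b_bb__[a]_   (Q,a)→(H,_,right)
state=H head=7 tape=b_bb___[_]
Cell 1 holds _ when M halts.

_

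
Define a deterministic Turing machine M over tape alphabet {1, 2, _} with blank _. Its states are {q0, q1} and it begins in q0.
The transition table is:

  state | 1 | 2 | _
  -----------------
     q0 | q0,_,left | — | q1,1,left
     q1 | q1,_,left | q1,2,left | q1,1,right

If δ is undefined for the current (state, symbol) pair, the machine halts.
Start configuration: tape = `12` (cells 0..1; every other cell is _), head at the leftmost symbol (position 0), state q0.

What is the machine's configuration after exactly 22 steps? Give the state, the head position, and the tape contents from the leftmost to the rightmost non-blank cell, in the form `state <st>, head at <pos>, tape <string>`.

state q1, head at -2, tape 111__2

q0 | ____[1]2   read 1 → write _, move left, go to q0
q0 | ___[_]_2   read _ → write 1, move left, go to q1
q1 | __[_]1_2   read _ → write 1, move right, go to q1
q1 | __1[1]_2   read 1 → write _, move left, go to q1
q1 | __[1]__2   read 1 → write _, move left, go to q1
q1 | _[_]___2   read _ → write 1, move right, go to q1
q1 | _1[_]__2   read _ → write 1, move right, go to q1
q1 | _11[_]_2   read _ → write 1, move right, go to q1
q1 | _111[_]2   read _ → write 1, move right, go to q1
q1 | _1111[2]   read 2 → write 2, move left, go to q1
q1 | _111[1]2   read 1 → write _, move left, go to q1
q1 | _11[1]_2   read 1 → write _, move left, go to q1
q1 | _1[1]__2   read 1 → write _, move left, go to q1
q1 | _[1]___2   read 1 → write _, move left, go to q1
q1 | [_]____2   read _ → write 1, move right, go to q1
q1 | 1[_]___2   read _ → write 1, move right, go to q1
q1 | 11[_]__2   read _ → write 1, move right, go to q1
q1 | 111[_]_2   read _ → write 1, move right, go to q1
q1 | 1111[_]2   read _ → write 1, move right, go to q1
q1 | 11111[2]   read 2 → write 2, move left, go to q1
q1 | 1111[1]2   read 1 → write _, move left, go to q1
q1 | 111[1]_2   read 1 → write _, move left, go to q1
q1 | 11[1]__2
After 22 steps: state q1, head at -2, tape 111__2.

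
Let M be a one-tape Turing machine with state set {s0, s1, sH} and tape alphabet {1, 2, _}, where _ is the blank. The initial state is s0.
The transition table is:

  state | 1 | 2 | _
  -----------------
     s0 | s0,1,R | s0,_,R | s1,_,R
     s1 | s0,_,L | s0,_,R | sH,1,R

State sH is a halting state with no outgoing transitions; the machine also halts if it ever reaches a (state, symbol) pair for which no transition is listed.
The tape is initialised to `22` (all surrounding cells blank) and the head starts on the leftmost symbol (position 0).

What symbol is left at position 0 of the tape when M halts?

state=s0 head=0 tape=[2]2___   (s0,2)→(s0,_,R)
state=s0 head=1 tape=_[2]___   (s0,2)→(s0,_,R)
state=s0 head=2 tape=__[_]__   (s0,_)→(s1,_,R)
state=s1 head=3 tape=___[_]_   (s1,_)→(sH,1,R)
state=sH head=4 tape=___1[_]
Cell 0 holds _ when M halts.

_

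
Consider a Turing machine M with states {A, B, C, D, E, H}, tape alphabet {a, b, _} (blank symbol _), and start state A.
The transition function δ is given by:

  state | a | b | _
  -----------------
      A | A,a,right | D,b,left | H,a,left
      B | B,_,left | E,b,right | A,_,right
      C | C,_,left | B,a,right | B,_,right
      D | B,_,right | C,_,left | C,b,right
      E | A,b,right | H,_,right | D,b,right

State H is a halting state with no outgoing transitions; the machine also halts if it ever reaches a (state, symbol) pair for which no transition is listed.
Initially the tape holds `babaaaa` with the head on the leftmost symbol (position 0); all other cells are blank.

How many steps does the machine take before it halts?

A | _[b]abaaaa_   read b → write b, move left, go to D
D | [_]babaaaa_   read _ → write b, move right, go to C
C | b[b]abaaaa_   read b → write a, move right, go to B
B | ba[a]baaaa_   read a → write _, move left, go to B
B | b[a]_baaaa_   read a → write _, move left, go to B
B | [b]__baaaa_   read b → write b, move right, go to E
E | b[_]_baaaa_   read _ → write b, move right, go to D
D | bb[_]baaaa_   read _ → write b, move right, go to C
C | bbb[b]aaaa_   read b → write a, move right, go to B
B | bbba[a]aaa_   read a → write _, move left, go to B
B | bbb[a]_aaa_   read a → write _, move left, go to B
B | bb[b]__aaa_   read b → write b, move right, go to E
E | bbb[_]_aaa_   read _ → write b, move right, go to D
D | bbbb[_]aaa_   read _ → write b, move right, go to C
C | bbbbb[a]aa_   read a → write _, move left, go to C
C | bbbb[b]_aa_   read b → write a, move right, go to B
B | bbbba[_]aa_   read _ → write _, move right, go to A
A | bbbba_[a]a_   read a → write a, move right, go to A
A | bbbba_a[a]_   read a → write a, move right, go to A
A | bbbba_aa[_]   read _ → write a, move left, go to H
H | bbbba_a[a]a
M halts after 20 transitions.

20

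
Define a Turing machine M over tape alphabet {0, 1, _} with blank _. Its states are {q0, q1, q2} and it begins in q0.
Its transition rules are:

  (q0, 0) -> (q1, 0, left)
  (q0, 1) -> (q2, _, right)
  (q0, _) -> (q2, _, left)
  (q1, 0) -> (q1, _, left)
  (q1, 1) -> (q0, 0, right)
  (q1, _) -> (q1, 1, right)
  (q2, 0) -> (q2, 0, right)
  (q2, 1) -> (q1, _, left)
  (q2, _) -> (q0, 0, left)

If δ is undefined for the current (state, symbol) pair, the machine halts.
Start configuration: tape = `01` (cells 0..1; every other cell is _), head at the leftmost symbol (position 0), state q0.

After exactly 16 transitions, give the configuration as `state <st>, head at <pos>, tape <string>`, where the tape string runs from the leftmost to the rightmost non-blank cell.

state=q0 head=0 tape=___[0]1   (q0,0)→(q1,0,left)
state=q1 head=-1 tape=__[_]01   (q1,_)→(q1,1,right)
state=q1 head=0 tape=__1[0]1   (q1,0)→(q1,_,left)
state=q1 head=-1 tape=__[1]_1   (q1,1)→(q0,0,right)
state=q0 head=0 tape=__0[_]1   (q0,_)→(q2,_,left)
state=q2 head=-1 tape=__[0]_1   (q2,0)→(q2,0,right)
state=q2 head=0 tape=__0[_]1   (q2,_)→(q0,0,left)
state=q0 head=-1 tape=__[0]01   (q0,0)→(q1,0,left)
state=q1 head=-2 tape=_[_]001   (q1,_)→(q1,1,right)
state=q1 head=-1 tape=_1[0]01   (q1,0)→(q1,_,left)
state=q1 head=-2 tape=_[1]_01   (q1,1)→(q0,0,right)
state=q0 head=-1 tape=_0[_]01   (q0,_)→(q2,_,left)
state=q2 head=-2 tape=_[0]_01   (q2,0)→(q2,0,right)
state=q2 head=-1 tape=_0[_]01   (q2,_)→(q0,0,left)
state=q0 head=-2 tape=_[0]001   (q0,0)→(q1,0,left)
state=q1 head=-3 tape=[_]0001   (q1,_)→(q1,1,right)
state=q1 head=-2 tape=1[0]001
After 16 steps: state q1, head at -2, tape 10001.

state q1, head at -2, tape 10001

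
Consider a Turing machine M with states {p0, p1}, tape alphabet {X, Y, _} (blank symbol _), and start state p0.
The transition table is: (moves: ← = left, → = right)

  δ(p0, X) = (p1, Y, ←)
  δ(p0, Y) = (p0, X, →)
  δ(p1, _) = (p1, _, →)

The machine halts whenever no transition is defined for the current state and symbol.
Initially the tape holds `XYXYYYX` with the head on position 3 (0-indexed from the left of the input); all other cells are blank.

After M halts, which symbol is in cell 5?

p0 | XYX[Y]YYX   read Y → write X, move →, go to p0
p0 | XYXX[Y]YX   read Y → write X, move →, go to p0
p0 | XYXXX[Y]X   read Y → write X, move →, go to p0
p0 | XYXXXX[X]   read X → write Y, move ←, go to p1
p1 | XYXXX[X]Y
Cell 5 holds X when M halts.

X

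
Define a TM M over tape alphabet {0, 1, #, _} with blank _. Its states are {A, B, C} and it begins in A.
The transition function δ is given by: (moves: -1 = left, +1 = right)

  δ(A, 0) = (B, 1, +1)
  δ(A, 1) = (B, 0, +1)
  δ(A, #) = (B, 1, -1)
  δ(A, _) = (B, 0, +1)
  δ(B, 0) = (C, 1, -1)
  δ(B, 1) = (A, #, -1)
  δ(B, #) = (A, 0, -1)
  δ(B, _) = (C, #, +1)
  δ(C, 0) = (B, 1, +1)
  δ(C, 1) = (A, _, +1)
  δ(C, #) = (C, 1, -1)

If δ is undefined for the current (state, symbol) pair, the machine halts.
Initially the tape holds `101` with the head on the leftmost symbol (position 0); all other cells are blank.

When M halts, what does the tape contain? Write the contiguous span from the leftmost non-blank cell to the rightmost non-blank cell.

state=A head=0 tape=[1]01__   (A,1)→(B,0,+1)
state=B head=1 tape=0[0]1__   (B,0)→(C,1,-1)
state=C head=0 tape=[0]11__   (C,0)→(B,1,+1)
state=B head=1 tape=1[1]1__   (B,1)→(A,#,-1)
state=A head=0 tape=[1]#1__   (A,1)→(B,0,+1)
state=B head=1 tape=0[#]1__   (B,#)→(A,0,-1)
state=A head=0 tape=[0]01__   (A,0)→(B,1,+1)
state=B head=1 tape=1[0]1__   (B,0)→(C,1,-1)
state=C head=0 tape=[1]11__   (C,1)→(A,_,+1)
state=A head=1 tape=_[1]1__   (A,1)→(B,0,+1)
state=B head=2 tape=_0[1]__   (B,1)→(A,#,-1)
state=A head=1 tape=_[0]#__   (A,0)→(B,1,+1)
state=B head=2 tape=_1[#]__   (B,#)→(A,0,-1)
state=A head=1 tape=_[1]0__   (A,1)→(B,0,+1)
state=B head=2 tape=_0[0]__   (B,0)→(C,1,-1)
state=C head=1 tape=_[0]1__   (C,0)→(B,1,+1)
state=B head=2 tape=_1[1]__   (B,1)→(A,#,-1)
state=A head=1 tape=_[1]#__   (A,1)→(B,0,+1)
state=B head=2 tape=_0[#]__   (B,#)→(A,0,-1)
state=A head=1 tape=_[0]0__   (A,0)→(B,1,+1)
state=B head=2 tape=_1[0]__   (B,0)→(C,1,-1)
state=C head=1 tape=_[1]1__   (C,1)→(A,_,+1)
state=A head=2 tape=__[1]__   (A,1)→(B,0,+1)
state=B head=3 tape=__0[_]_   (B,_)→(C,#,+1)
state=C head=4 tape=__0#[_]
The non-blank tape span at halt is 0#.

0#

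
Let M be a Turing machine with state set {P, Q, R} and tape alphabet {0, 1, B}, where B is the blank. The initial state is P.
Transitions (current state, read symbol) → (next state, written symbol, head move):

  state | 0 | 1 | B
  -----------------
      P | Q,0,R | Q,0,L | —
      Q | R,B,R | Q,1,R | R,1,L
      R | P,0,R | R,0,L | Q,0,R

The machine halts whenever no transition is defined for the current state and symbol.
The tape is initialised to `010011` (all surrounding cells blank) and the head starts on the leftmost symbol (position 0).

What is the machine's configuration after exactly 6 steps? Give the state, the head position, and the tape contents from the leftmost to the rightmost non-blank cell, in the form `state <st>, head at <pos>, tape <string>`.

state R, head at 4, tape 01BB01

P | [0]10011   read 0 → write 0, move R, go to Q
Q | 0[1]0011   read 1 → write 1, move R, go to Q
Q | 01[0]011   read 0 → write B, move R, go to R
R | 01B[0]11   read 0 → write 0, move R, go to P
P | 01B0[1]1   read 1 → write 0, move L, go to Q
Q | 01B[0]01   read 0 → write B, move R, go to R
R | 01BB[0]1
After 6 steps: state R, head at 4, tape 01BB01.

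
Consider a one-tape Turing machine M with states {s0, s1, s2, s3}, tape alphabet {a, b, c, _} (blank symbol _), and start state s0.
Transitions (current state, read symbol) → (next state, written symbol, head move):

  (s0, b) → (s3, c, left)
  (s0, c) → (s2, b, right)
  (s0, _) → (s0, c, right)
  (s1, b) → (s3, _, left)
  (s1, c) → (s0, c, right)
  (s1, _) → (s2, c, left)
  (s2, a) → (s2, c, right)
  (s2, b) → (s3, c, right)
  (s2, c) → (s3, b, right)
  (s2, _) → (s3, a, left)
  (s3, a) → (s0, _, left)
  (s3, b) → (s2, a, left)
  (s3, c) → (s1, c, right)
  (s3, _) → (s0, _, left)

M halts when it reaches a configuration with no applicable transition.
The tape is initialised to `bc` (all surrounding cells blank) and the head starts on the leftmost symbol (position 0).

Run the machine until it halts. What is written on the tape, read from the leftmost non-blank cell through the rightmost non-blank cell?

cccca

state=s0 head=0 tape=__[b]c_   (s0,b)→(s3,c,left)
state=s3 head=-1 tape=_[_]cc_   (s3,_)→(s0,_,left)
state=s0 head=-2 tape=[_]_cc_   (s0,_)→(s0,c,right)
state=s0 head=-1 tape=c[_]cc_   (s0,_)→(s0,c,right)
state=s0 head=0 tape=cc[c]c_   (s0,c)→(s2,b,right)
state=s2 head=1 tape=ccb[c]_   (s2,c)→(s3,b,right)
state=s3 head=2 tape=ccbb[_]   (s3,_)→(s0,_,left)
state=s0 head=1 tape=ccb[b]_   (s0,b)→(s3,c,left)
state=s3 head=0 tape=cc[b]c_   (s3,b)→(s2,a,left)
state=s2 head=-1 tape=c[c]ac_   (s2,c)→(s3,b,right)
state=s3 head=0 tape=cb[a]c_   (s3,a)→(s0,_,left)
state=s0 head=-1 tape=c[b]_c_   (s0,b)→(s3,c,left)
state=s3 head=-2 tape=[c]c_c_   (s3,c)→(s1,c,right)
state=s1 head=-1 tape=c[c]_c_   (s1,c)→(s0,c,right)
state=s0 head=0 tape=cc[_]c_   (s0,_)→(s0,c,right)
state=s0 head=1 tape=ccc[c]_   (s0,c)→(s2,b,right)
state=s2 head=2 tape=cccb[_]   (s2,_)→(s3,a,left)
state=s3 head=1 tape=ccc[b]a   (s3,b)→(s2,a,left)
state=s2 head=0 tape=cc[c]aa   (s2,c)→(s3,b,right)
state=s3 head=1 tape=ccb[a]a   (s3,a)→(s0,_,left)
state=s0 head=0 tape=cc[b]_a   (s0,b)→(s3,c,left)
state=s3 head=-1 tape=c[c]c_a   (s3,c)→(s1,c,right)
state=s1 head=0 tape=cc[c]_a   (s1,c)→(s0,c,right)
state=s0 head=1 tape=ccc[_]a   (s0,_)→(s0,c,right)
state=s0 head=2 tape=cccc[a]
The non-blank tape span at halt is cccca.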